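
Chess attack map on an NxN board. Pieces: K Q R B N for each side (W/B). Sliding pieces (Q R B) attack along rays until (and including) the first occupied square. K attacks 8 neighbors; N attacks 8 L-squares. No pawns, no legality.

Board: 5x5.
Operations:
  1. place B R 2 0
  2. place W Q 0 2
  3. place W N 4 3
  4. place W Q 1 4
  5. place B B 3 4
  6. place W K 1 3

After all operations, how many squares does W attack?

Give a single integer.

Op 1: place BR@(2,0)
Op 2: place WQ@(0,2)
Op 3: place WN@(4,3)
Op 4: place WQ@(1,4)
Op 5: place BB@(3,4)
Op 6: place WK@(1,3)
Per-piece attacks for W:
  WQ@(0,2): attacks (0,3) (0,4) (0,1) (0,0) (1,2) (2,2) (3,2) (4,2) (1,3) (1,1) (2,0) [ray(1,1) blocked at (1,3); ray(1,-1) blocked at (2,0)]
  WK@(1,3): attacks (1,4) (1,2) (2,3) (0,3) (2,4) (2,2) (0,4) (0,2)
  WQ@(1,4): attacks (1,3) (2,4) (3,4) (0,4) (2,3) (3,2) (4,1) (0,3) [ray(0,-1) blocked at (1,3); ray(1,0) blocked at (3,4)]
  WN@(4,3): attacks (2,4) (3,1) (2,2)
Union (18 distinct): (0,0) (0,1) (0,2) (0,3) (0,4) (1,1) (1,2) (1,3) (1,4) (2,0) (2,2) (2,3) (2,4) (3,1) (3,2) (3,4) (4,1) (4,2)

Answer: 18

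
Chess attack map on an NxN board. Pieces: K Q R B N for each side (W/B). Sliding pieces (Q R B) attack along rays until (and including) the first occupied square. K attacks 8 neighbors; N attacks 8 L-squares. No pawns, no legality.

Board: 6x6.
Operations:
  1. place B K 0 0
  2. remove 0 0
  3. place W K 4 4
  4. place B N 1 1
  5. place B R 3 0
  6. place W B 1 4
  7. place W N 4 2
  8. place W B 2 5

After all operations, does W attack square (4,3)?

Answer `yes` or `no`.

Answer: yes

Derivation:
Op 1: place BK@(0,0)
Op 2: remove (0,0)
Op 3: place WK@(4,4)
Op 4: place BN@(1,1)
Op 5: place BR@(3,0)
Op 6: place WB@(1,4)
Op 7: place WN@(4,2)
Op 8: place WB@(2,5)
Per-piece attacks for W:
  WB@(1,4): attacks (2,5) (2,3) (3,2) (4,1) (5,0) (0,5) (0,3) [ray(1,1) blocked at (2,5)]
  WB@(2,5): attacks (3,4) (4,3) (5,2) (1,4) [ray(-1,-1) blocked at (1,4)]
  WN@(4,2): attacks (5,4) (3,4) (2,3) (5,0) (3,0) (2,1)
  WK@(4,4): attacks (4,5) (4,3) (5,4) (3,4) (5,5) (5,3) (3,5) (3,3)
W attacks (4,3): yes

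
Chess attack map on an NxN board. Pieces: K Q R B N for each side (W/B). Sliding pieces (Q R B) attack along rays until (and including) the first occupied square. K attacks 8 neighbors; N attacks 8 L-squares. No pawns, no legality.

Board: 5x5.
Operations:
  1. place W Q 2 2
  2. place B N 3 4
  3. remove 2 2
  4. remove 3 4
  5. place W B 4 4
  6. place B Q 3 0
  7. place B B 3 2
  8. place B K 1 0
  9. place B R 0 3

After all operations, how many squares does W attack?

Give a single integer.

Op 1: place WQ@(2,2)
Op 2: place BN@(3,4)
Op 3: remove (2,2)
Op 4: remove (3,4)
Op 5: place WB@(4,4)
Op 6: place BQ@(3,0)
Op 7: place BB@(3,2)
Op 8: place BK@(1,0)
Op 9: place BR@(0,3)
Per-piece attacks for W:
  WB@(4,4): attacks (3,3) (2,2) (1,1) (0,0)
Union (4 distinct): (0,0) (1,1) (2,2) (3,3)

Answer: 4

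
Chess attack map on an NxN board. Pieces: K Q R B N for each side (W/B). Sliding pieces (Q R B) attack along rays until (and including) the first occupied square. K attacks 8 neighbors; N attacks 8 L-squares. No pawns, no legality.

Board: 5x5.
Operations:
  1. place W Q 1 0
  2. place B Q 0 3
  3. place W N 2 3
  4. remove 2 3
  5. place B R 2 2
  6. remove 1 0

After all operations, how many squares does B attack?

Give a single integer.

Answer: 16

Derivation:
Op 1: place WQ@(1,0)
Op 2: place BQ@(0,3)
Op 3: place WN@(2,3)
Op 4: remove (2,3)
Op 5: place BR@(2,2)
Op 6: remove (1,0)
Per-piece attacks for B:
  BQ@(0,3): attacks (0,4) (0,2) (0,1) (0,0) (1,3) (2,3) (3,3) (4,3) (1,4) (1,2) (2,1) (3,0)
  BR@(2,2): attacks (2,3) (2,4) (2,1) (2,0) (3,2) (4,2) (1,2) (0,2)
Union (16 distinct): (0,0) (0,1) (0,2) (0,4) (1,2) (1,3) (1,4) (2,0) (2,1) (2,3) (2,4) (3,0) (3,2) (3,3) (4,2) (4,3)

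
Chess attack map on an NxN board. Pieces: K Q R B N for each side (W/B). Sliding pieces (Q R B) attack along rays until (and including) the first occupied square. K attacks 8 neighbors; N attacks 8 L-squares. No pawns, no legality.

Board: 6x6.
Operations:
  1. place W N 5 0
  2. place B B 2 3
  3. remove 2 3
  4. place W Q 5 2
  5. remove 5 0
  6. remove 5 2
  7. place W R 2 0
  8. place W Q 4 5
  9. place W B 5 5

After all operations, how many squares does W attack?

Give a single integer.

Answer: 24

Derivation:
Op 1: place WN@(5,0)
Op 2: place BB@(2,3)
Op 3: remove (2,3)
Op 4: place WQ@(5,2)
Op 5: remove (5,0)
Op 6: remove (5,2)
Op 7: place WR@(2,0)
Op 8: place WQ@(4,5)
Op 9: place WB@(5,5)
Per-piece attacks for W:
  WR@(2,0): attacks (2,1) (2,2) (2,3) (2,4) (2,5) (3,0) (4,0) (5,0) (1,0) (0,0)
  WQ@(4,5): attacks (4,4) (4,3) (4,2) (4,1) (4,0) (5,5) (3,5) (2,5) (1,5) (0,5) (5,4) (3,4) (2,3) (1,2) (0,1) [ray(1,0) blocked at (5,5)]
  WB@(5,5): attacks (4,4) (3,3) (2,2) (1,1) (0,0)
Union (24 distinct): (0,0) (0,1) (0,5) (1,0) (1,1) (1,2) (1,5) (2,1) (2,2) (2,3) (2,4) (2,5) (3,0) (3,3) (3,4) (3,5) (4,0) (4,1) (4,2) (4,3) (4,4) (5,0) (5,4) (5,5)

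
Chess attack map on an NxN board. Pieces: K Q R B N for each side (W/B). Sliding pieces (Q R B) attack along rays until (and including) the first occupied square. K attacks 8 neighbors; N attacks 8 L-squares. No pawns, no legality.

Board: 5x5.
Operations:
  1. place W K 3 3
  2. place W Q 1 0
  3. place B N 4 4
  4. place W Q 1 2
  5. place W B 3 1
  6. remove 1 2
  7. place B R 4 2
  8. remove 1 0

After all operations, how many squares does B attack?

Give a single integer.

Answer: 9

Derivation:
Op 1: place WK@(3,3)
Op 2: place WQ@(1,0)
Op 3: place BN@(4,4)
Op 4: place WQ@(1,2)
Op 5: place WB@(3,1)
Op 6: remove (1,2)
Op 7: place BR@(4,2)
Op 8: remove (1,0)
Per-piece attacks for B:
  BR@(4,2): attacks (4,3) (4,4) (4,1) (4,0) (3,2) (2,2) (1,2) (0,2) [ray(0,1) blocked at (4,4)]
  BN@(4,4): attacks (3,2) (2,3)
Union (9 distinct): (0,2) (1,2) (2,2) (2,3) (3,2) (4,0) (4,1) (4,3) (4,4)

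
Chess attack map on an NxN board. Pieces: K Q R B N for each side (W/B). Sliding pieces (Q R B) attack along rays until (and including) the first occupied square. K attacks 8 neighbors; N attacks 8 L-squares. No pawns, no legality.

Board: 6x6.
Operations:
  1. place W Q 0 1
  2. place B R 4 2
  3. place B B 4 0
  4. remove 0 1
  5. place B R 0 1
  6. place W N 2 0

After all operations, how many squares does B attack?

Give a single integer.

Op 1: place WQ@(0,1)
Op 2: place BR@(4,2)
Op 3: place BB@(4,0)
Op 4: remove (0,1)
Op 5: place BR@(0,1)
Op 6: place WN@(2,0)
Per-piece attacks for B:
  BR@(0,1): attacks (0,2) (0,3) (0,4) (0,5) (0,0) (1,1) (2,1) (3,1) (4,1) (5,1)
  BB@(4,0): attacks (5,1) (3,1) (2,2) (1,3) (0,4)
  BR@(4,2): attacks (4,3) (4,4) (4,5) (4,1) (4,0) (5,2) (3,2) (2,2) (1,2) (0,2) [ray(0,-1) blocked at (4,0)]
Union (19 distinct): (0,0) (0,2) (0,3) (0,4) (0,5) (1,1) (1,2) (1,3) (2,1) (2,2) (3,1) (3,2) (4,0) (4,1) (4,3) (4,4) (4,5) (5,1) (5,2)

Answer: 19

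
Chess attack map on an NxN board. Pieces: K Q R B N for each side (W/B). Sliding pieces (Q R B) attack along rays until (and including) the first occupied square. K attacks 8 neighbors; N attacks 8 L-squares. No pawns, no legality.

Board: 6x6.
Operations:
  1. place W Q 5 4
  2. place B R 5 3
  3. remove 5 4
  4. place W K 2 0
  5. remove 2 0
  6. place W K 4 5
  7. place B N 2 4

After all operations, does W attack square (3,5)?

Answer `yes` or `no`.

Op 1: place WQ@(5,4)
Op 2: place BR@(5,3)
Op 3: remove (5,4)
Op 4: place WK@(2,0)
Op 5: remove (2,0)
Op 6: place WK@(4,5)
Op 7: place BN@(2,4)
Per-piece attacks for W:
  WK@(4,5): attacks (4,4) (5,5) (3,5) (5,4) (3,4)
W attacks (3,5): yes

Answer: yes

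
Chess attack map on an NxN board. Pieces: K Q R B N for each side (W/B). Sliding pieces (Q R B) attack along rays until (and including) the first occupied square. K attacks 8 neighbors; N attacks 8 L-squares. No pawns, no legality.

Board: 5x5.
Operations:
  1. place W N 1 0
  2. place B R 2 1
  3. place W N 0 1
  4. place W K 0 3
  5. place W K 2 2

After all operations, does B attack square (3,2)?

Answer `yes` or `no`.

Op 1: place WN@(1,0)
Op 2: place BR@(2,1)
Op 3: place WN@(0,1)
Op 4: place WK@(0,3)
Op 5: place WK@(2,2)
Per-piece attacks for B:
  BR@(2,1): attacks (2,2) (2,0) (3,1) (4,1) (1,1) (0,1) [ray(0,1) blocked at (2,2); ray(-1,0) blocked at (0,1)]
B attacks (3,2): no

Answer: no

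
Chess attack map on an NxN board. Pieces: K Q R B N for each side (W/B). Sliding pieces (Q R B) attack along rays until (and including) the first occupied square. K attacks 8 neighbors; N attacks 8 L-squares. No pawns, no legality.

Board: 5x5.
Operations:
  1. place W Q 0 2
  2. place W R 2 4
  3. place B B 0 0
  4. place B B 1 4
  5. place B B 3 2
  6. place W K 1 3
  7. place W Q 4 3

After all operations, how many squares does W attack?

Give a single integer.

Op 1: place WQ@(0,2)
Op 2: place WR@(2,4)
Op 3: place BB@(0,0)
Op 4: place BB@(1,4)
Op 5: place BB@(3,2)
Op 6: place WK@(1,3)
Op 7: place WQ@(4,3)
Per-piece attacks for W:
  WQ@(0,2): attacks (0,3) (0,4) (0,1) (0,0) (1,2) (2,2) (3,2) (1,3) (1,1) (2,0) [ray(0,-1) blocked at (0,0); ray(1,0) blocked at (3,2); ray(1,1) blocked at (1,3)]
  WK@(1,3): attacks (1,4) (1,2) (2,3) (0,3) (2,4) (2,2) (0,4) (0,2)
  WR@(2,4): attacks (2,3) (2,2) (2,1) (2,0) (3,4) (4,4) (1,4) [ray(-1,0) blocked at (1,4)]
  WQ@(4,3): attacks (4,4) (4,2) (4,1) (4,0) (3,3) (2,3) (1,3) (3,4) (3,2) [ray(-1,0) blocked at (1,3); ray(-1,-1) blocked at (3,2)]
Union (21 distinct): (0,0) (0,1) (0,2) (0,3) (0,4) (1,1) (1,2) (1,3) (1,4) (2,0) (2,1) (2,2) (2,3) (2,4) (3,2) (3,3) (3,4) (4,0) (4,1) (4,2) (4,4)

Answer: 21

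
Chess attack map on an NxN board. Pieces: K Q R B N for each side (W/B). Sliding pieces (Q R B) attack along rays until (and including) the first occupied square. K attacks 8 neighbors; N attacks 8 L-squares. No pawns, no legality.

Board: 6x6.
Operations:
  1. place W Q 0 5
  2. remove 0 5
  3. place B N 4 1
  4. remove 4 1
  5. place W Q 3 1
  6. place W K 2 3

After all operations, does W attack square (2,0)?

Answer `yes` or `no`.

Op 1: place WQ@(0,5)
Op 2: remove (0,5)
Op 3: place BN@(4,1)
Op 4: remove (4,1)
Op 5: place WQ@(3,1)
Op 6: place WK@(2,3)
Per-piece attacks for W:
  WK@(2,3): attacks (2,4) (2,2) (3,3) (1,3) (3,4) (3,2) (1,4) (1,2)
  WQ@(3,1): attacks (3,2) (3,3) (3,4) (3,5) (3,0) (4,1) (5,1) (2,1) (1,1) (0,1) (4,2) (5,3) (4,0) (2,2) (1,3) (0,4) (2,0)
W attacks (2,0): yes

Answer: yes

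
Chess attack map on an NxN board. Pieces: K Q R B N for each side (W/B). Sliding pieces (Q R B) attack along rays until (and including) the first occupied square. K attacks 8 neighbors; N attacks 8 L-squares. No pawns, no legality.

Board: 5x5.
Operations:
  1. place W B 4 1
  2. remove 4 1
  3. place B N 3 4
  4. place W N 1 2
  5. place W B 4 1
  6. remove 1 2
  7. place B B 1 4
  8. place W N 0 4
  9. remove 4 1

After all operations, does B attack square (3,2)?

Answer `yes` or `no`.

Answer: yes

Derivation:
Op 1: place WB@(4,1)
Op 2: remove (4,1)
Op 3: place BN@(3,4)
Op 4: place WN@(1,2)
Op 5: place WB@(4,1)
Op 6: remove (1,2)
Op 7: place BB@(1,4)
Op 8: place WN@(0,4)
Op 9: remove (4,1)
Per-piece attacks for B:
  BB@(1,4): attacks (2,3) (3,2) (4,1) (0,3)
  BN@(3,4): attacks (4,2) (2,2) (1,3)
B attacks (3,2): yes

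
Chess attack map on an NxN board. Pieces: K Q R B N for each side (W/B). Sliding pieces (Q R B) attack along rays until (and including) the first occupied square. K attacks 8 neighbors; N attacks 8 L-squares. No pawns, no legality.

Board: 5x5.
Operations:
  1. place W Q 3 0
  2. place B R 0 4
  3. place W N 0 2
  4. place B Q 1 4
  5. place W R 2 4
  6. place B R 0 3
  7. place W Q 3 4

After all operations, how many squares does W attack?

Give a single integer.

Answer: 20

Derivation:
Op 1: place WQ@(3,0)
Op 2: place BR@(0,4)
Op 3: place WN@(0,2)
Op 4: place BQ@(1,4)
Op 5: place WR@(2,4)
Op 6: place BR@(0,3)
Op 7: place WQ@(3,4)
Per-piece attacks for W:
  WN@(0,2): attacks (1,4) (2,3) (1,0) (2,1)
  WR@(2,4): attacks (2,3) (2,2) (2,1) (2,0) (3,4) (1,4) [ray(1,0) blocked at (3,4); ray(-1,0) blocked at (1,4)]
  WQ@(3,0): attacks (3,1) (3,2) (3,3) (3,4) (4,0) (2,0) (1,0) (0,0) (4,1) (2,1) (1,2) (0,3) [ray(0,1) blocked at (3,4); ray(-1,1) blocked at (0,3)]
  WQ@(3,4): attacks (3,3) (3,2) (3,1) (3,0) (4,4) (2,4) (4,3) (2,3) (1,2) (0,1) [ray(0,-1) blocked at (3,0); ray(-1,0) blocked at (2,4)]
Union (20 distinct): (0,0) (0,1) (0,3) (1,0) (1,2) (1,4) (2,0) (2,1) (2,2) (2,3) (2,4) (3,0) (3,1) (3,2) (3,3) (3,4) (4,0) (4,1) (4,3) (4,4)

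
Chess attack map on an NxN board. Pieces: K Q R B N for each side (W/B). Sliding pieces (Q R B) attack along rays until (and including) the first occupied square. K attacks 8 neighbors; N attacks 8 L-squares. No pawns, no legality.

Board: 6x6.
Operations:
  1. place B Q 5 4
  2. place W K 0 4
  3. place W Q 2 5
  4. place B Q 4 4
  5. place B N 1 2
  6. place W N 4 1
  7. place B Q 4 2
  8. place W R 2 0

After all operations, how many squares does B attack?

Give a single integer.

Answer: 27

Derivation:
Op 1: place BQ@(5,4)
Op 2: place WK@(0,4)
Op 3: place WQ@(2,5)
Op 4: place BQ@(4,4)
Op 5: place BN@(1,2)
Op 6: place WN@(4,1)
Op 7: place BQ@(4,2)
Op 8: place WR@(2,0)
Per-piece attacks for B:
  BN@(1,2): attacks (2,4) (3,3) (0,4) (2,0) (3,1) (0,0)
  BQ@(4,2): attacks (4,3) (4,4) (4,1) (5,2) (3,2) (2,2) (1,2) (5,3) (5,1) (3,3) (2,4) (1,5) (3,1) (2,0) [ray(0,1) blocked at (4,4); ray(0,-1) blocked at (4,1); ray(-1,0) blocked at (1,2); ray(-1,-1) blocked at (2,0)]
  BQ@(4,4): attacks (4,5) (4,3) (4,2) (5,4) (3,4) (2,4) (1,4) (0,4) (5,5) (5,3) (3,5) (3,3) (2,2) (1,1) (0,0) [ray(0,-1) blocked at (4,2); ray(1,0) blocked at (5,4); ray(-1,0) blocked at (0,4)]
  BQ@(5,4): attacks (5,5) (5,3) (5,2) (5,1) (5,0) (4,4) (4,5) (4,3) (3,2) (2,1) (1,0) [ray(-1,0) blocked at (4,4)]
Union (27 distinct): (0,0) (0,4) (1,0) (1,1) (1,2) (1,4) (1,5) (2,0) (2,1) (2,2) (2,4) (3,1) (3,2) (3,3) (3,4) (3,5) (4,1) (4,2) (4,3) (4,4) (4,5) (5,0) (5,1) (5,2) (5,3) (5,4) (5,5)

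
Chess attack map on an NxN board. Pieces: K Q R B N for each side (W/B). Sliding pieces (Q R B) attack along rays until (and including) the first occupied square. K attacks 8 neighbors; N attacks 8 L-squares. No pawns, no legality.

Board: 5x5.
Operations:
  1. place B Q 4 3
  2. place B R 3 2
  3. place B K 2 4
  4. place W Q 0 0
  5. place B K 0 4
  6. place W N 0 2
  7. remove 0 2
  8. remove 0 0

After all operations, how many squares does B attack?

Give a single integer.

Answer: 16

Derivation:
Op 1: place BQ@(4,3)
Op 2: place BR@(3,2)
Op 3: place BK@(2,4)
Op 4: place WQ@(0,0)
Op 5: place BK@(0,4)
Op 6: place WN@(0,2)
Op 7: remove (0,2)
Op 8: remove (0,0)
Per-piece attacks for B:
  BK@(0,4): attacks (0,3) (1,4) (1,3)
  BK@(2,4): attacks (2,3) (3,4) (1,4) (3,3) (1,3)
  BR@(3,2): attacks (3,3) (3,4) (3,1) (3,0) (4,2) (2,2) (1,2) (0,2)
  BQ@(4,3): attacks (4,4) (4,2) (4,1) (4,0) (3,3) (2,3) (1,3) (0,3) (3,4) (3,2) [ray(-1,-1) blocked at (3,2)]
Union (16 distinct): (0,2) (0,3) (1,2) (1,3) (1,4) (2,2) (2,3) (3,0) (3,1) (3,2) (3,3) (3,4) (4,0) (4,1) (4,2) (4,4)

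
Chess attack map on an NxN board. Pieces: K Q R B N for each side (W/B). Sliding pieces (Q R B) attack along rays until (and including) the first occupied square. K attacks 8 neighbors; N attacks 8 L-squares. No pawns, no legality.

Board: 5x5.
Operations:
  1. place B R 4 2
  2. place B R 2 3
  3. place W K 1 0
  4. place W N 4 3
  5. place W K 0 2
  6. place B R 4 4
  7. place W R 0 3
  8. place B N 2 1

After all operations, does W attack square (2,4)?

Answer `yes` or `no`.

Answer: yes

Derivation:
Op 1: place BR@(4,2)
Op 2: place BR@(2,3)
Op 3: place WK@(1,0)
Op 4: place WN@(4,3)
Op 5: place WK@(0,2)
Op 6: place BR@(4,4)
Op 7: place WR@(0,3)
Op 8: place BN@(2,1)
Per-piece attacks for W:
  WK@(0,2): attacks (0,3) (0,1) (1,2) (1,3) (1,1)
  WR@(0,3): attacks (0,4) (0,2) (1,3) (2,3) [ray(0,-1) blocked at (0,2); ray(1,0) blocked at (2,3)]
  WK@(1,0): attacks (1,1) (2,0) (0,0) (2,1) (0,1)
  WN@(4,3): attacks (2,4) (3,1) (2,2)
W attacks (2,4): yes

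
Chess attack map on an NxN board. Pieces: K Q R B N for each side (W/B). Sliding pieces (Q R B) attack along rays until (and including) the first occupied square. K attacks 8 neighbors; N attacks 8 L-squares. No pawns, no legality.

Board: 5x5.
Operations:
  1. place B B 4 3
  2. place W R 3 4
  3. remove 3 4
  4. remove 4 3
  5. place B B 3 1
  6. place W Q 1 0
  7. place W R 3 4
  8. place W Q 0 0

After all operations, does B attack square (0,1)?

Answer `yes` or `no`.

Answer: no

Derivation:
Op 1: place BB@(4,3)
Op 2: place WR@(3,4)
Op 3: remove (3,4)
Op 4: remove (4,3)
Op 5: place BB@(3,1)
Op 6: place WQ@(1,0)
Op 7: place WR@(3,4)
Op 8: place WQ@(0,0)
Per-piece attacks for B:
  BB@(3,1): attacks (4,2) (4,0) (2,2) (1,3) (0,4) (2,0)
B attacks (0,1): no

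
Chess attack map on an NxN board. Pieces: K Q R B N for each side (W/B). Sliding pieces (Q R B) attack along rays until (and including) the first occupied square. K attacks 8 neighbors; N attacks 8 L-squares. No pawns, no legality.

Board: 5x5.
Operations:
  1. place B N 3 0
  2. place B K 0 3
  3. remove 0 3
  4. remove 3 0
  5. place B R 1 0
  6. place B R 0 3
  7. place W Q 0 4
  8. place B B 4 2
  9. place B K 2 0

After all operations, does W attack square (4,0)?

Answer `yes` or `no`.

Op 1: place BN@(3,0)
Op 2: place BK@(0,3)
Op 3: remove (0,3)
Op 4: remove (3,0)
Op 5: place BR@(1,0)
Op 6: place BR@(0,3)
Op 7: place WQ@(0,4)
Op 8: place BB@(4,2)
Op 9: place BK@(2,0)
Per-piece attacks for W:
  WQ@(0,4): attacks (0,3) (1,4) (2,4) (3,4) (4,4) (1,3) (2,2) (3,1) (4,0) [ray(0,-1) blocked at (0,3)]
W attacks (4,0): yes

Answer: yes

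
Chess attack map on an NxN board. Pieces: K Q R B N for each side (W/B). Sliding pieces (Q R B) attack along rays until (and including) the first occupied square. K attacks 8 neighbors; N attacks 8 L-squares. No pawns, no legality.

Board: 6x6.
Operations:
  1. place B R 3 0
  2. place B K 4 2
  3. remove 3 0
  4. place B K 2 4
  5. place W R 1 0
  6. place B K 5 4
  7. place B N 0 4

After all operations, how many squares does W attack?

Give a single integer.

Op 1: place BR@(3,0)
Op 2: place BK@(4,2)
Op 3: remove (3,0)
Op 4: place BK@(2,4)
Op 5: place WR@(1,0)
Op 6: place BK@(5,4)
Op 7: place BN@(0,4)
Per-piece attacks for W:
  WR@(1,0): attacks (1,1) (1,2) (1,3) (1,4) (1,5) (2,0) (3,0) (4,0) (5,0) (0,0)
Union (10 distinct): (0,0) (1,1) (1,2) (1,3) (1,4) (1,5) (2,0) (3,0) (4,0) (5,0)

Answer: 10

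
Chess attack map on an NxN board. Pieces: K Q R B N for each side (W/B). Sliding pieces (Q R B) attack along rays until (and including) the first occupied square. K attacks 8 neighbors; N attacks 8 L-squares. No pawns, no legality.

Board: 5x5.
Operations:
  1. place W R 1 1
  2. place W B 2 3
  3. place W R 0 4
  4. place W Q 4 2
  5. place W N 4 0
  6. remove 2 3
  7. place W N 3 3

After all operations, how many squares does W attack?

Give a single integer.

Answer: 20

Derivation:
Op 1: place WR@(1,1)
Op 2: place WB@(2,3)
Op 3: place WR@(0,4)
Op 4: place WQ@(4,2)
Op 5: place WN@(4,0)
Op 6: remove (2,3)
Op 7: place WN@(3,3)
Per-piece attacks for W:
  WR@(0,4): attacks (0,3) (0,2) (0,1) (0,0) (1,4) (2,4) (3,4) (4,4)
  WR@(1,1): attacks (1,2) (1,3) (1,4) (1,0) (2,1) (3,1) (4,1) (0,1)
  WN@(3,3): attacks (1,4) (4,1) (2,1) (1,2)
  WN@(4,0): attacks (3,2) (2,1)
  WQ@(4,2): attacks (4,3) (4,4) (4,1) (4,0) (3,2) (2,2) (1,2) (0,2) (3,3) (3,1) (2,0) [ray(0,-1) blocked at (4,0); ray(-1,1) blocked at (3,3)]
Union (20 distinct): (0,0) (0,1) (0,2) (0,3) (1,0) (1,2) (1,3) (1,4) (2,0) (2,1) (2,2) (2,4) (3,1) (3,2) (3,3) (3,4) (4,0) (4,1) (4,3) (4,4)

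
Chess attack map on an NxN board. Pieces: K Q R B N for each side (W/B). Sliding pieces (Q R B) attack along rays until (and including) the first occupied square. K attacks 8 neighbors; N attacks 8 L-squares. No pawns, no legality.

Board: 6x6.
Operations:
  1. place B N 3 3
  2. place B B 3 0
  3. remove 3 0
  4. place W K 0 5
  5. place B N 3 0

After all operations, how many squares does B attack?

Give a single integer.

Answer: 12

Derivation:
Op 1: place BN@(3,3)
Op 2: place BB@(3,0)
Op 3: remove (3,0)
Op 4: place WK@(0,5)
Op 5: place BN@(3,0)
Per-piece attacks for B:
  BN@(3,0): attacks (4,2) (5,1) (2,2) (1,1)
  BN@(3,3): attacks (4,5) (5,4) (2,5) (1,4) (4,1) (5,2) (2,1) (1,2)
Union (12 distinct): (1,1) (1,2) (1,4) (2,1) (2,2) (2,5) (4,1) (4,2) (4,5) (5,1) (5,2) (5,4)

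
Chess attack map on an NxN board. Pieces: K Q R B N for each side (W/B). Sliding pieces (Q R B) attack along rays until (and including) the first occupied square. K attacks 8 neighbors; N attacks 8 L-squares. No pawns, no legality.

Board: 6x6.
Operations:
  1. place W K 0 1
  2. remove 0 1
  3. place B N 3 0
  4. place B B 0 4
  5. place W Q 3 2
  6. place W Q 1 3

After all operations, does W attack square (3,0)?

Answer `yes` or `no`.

Op 1: place WK@(0,1)
Op 2: remove (0,1)
Op 3: place BN@(3,0)
Op 4: place BB@(0,4)
Op 5: place WQ@(3,2)
Op 6: place WQ@(1,3)
Per-piece attacks for W:
  WQ@(1,3): attacks (1,4) (1,5) (1,2) (1,1) (1,0) (2,3) (3,3) (4,3) (5,3) (0,3) (2,4) (3,5) (2,2) (3,1) (4,0) (0,4) (0,2) [ray(-1,1) blocked at (0,4)]
  WQ@(3,2): attacks (3,3) (3,4) (3,5) (3,1) (3,0) (4,2) (5,2) (2,2) (1,2) (0,2) (4,3) (5,4) (4,1) (5,0) (2,3) (1,4) (0,5) (2,1) (1,0) [ray(0,-1) blocked at (3,0)]
W attacks (3,0): yes

Answer: yes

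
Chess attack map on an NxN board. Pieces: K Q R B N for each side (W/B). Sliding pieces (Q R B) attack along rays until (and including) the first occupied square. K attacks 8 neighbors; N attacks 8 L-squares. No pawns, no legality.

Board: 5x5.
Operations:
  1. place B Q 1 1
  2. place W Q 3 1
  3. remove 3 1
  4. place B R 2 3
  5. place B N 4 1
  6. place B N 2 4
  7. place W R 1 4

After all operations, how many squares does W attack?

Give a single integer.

Op 1: place BQ@(1,1)
Op 2: place WQ@(3,1)
Op 3: remove (3,1)
Op 4: place BR@(2,3)
Op 5: place BN@(4,1)
Op 6: place BN@(2,4)
Op 7: place WR@(1,4)
Per-piece attacks for W:
  WR@(1,4): attacks (1,3) (1,2) (1,1) (2,4) (0,4) [ray(0,-1) blocked at (1,1); ray(1,0) blocked at (2,4)]
Union (5 distinct): (0,4) (1,1) (1,2) (1,3) (2,4)

Answer: 5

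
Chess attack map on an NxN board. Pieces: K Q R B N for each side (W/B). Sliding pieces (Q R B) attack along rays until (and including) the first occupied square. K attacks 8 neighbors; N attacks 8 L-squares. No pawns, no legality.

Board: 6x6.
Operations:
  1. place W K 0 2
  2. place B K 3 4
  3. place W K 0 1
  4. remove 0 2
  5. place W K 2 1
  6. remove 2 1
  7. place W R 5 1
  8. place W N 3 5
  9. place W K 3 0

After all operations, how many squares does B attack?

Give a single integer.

Op 1: place WK@(0,2)
Op 2: place BK@(3,4)
Op 3: place WK@(0,1)
Op 4: remove (0,2)
Op 5: place WK@(2,1)
Op 6: remove (2,1)
Op 7: place WR@(5,1)
Op 8: place WN@(3,5)
Op 9: place WK@(3,0)
Per-piece attacks for B:
  BK@(3,4): attacks (3,5) (3,3) (4,4) (2,4) (4,5) (4,3) (2,5) (2,3)
Union (8 distinct): (2,3) (2,4) (2,5) (3,3) (3,5) (4,3) (4,4) (4,5)

Answer: 8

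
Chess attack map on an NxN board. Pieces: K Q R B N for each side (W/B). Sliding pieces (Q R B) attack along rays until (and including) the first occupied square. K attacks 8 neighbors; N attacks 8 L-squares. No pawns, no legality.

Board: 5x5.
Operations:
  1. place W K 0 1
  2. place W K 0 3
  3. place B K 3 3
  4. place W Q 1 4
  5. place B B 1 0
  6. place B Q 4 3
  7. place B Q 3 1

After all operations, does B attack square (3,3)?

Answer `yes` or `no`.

Answer: yes

Derivation:
Op 1: place WK@(0,1)
Op 2: place WK@(0,3)
Op 3: place BK@(3,3)
Op 4: place WQ@(1,4)
Op 5: place BB@(1,0)
Op 6: place BQ@(4,3)
Op 7: place BQ@(3,1)
Per-piece attacks for B:
  BB@(1,0): attacks (2,1) (3,2) (4,3) (0,1) [ray(1,1) blocked at (4,3); ray(-1,1) blocked at (0,1)]
  BQ@(3,1): attacks (3,2) (3,3) (3,0) (4,1) (2,1) (1,1) (0,1) (4,2) (4,0) (2,2) (1,3) (0,4) (2,0) [ray(0,1) blocked at (3,3); ray(-1,0) blocked at (0,1)]
  BK@(3,3): attacks (3,4) (3,2) (4,3) (2,3) (4,4) (4,2) (2,4) (2,2)
  BQ@(4,3): attacks (4,4) (4,2) (4,1) (4,0) (3,3) (3,4) (3,2) (2,1) (1,0) [ray(-1,0) blocked at (3,3); ray(-1,-1) blocked at (1,0)]
B attacks (3,3): yes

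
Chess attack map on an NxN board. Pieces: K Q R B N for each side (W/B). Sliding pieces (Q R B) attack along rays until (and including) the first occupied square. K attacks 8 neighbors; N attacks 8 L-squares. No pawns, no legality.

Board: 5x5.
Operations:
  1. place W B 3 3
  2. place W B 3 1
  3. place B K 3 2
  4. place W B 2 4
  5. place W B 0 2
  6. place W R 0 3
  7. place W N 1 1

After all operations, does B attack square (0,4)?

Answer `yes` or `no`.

Op 1: place WB@(3,3)
Op 2: place WB@(3,1)
Op 3: place BK@(3,2)
Op 4: place WB@(2,4)
Op 5: place WB@(0,2)
Op 6: place WR@(0,3)
Op 7: place WN@(1,1)
Per-piece attacks for B:
  BK@(3,2): attacks (3,3) (3,1) (4,2) (2,2) (4,3) (4,1) (2,3) (2,1)
B attacks (0,4): no

Answer: no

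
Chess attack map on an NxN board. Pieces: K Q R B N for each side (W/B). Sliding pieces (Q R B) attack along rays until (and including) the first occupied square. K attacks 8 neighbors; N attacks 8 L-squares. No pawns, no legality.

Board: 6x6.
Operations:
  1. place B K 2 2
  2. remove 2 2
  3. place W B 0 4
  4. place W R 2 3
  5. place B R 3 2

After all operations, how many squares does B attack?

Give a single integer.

Op 1: place BK@(2,2)
Op 2: remove (2,2)
Op 3: place WB@(0,4)
Op 4: place WR@(2,3)
Op 5: place BR@(3,2)
Per-piece attacks for B:
  BR@(3,2): attacks (3,3) (3,4) (3,5) (3,1) (3,0) (4,2) (5,2) (2,2) (1,2) (0,2)
Union (10 distinct): (0,2) (1,2) (2,2) (3,0) (3,1) (3,3) (3,4) (3,5) (4,2) (5,2)

Answer: 10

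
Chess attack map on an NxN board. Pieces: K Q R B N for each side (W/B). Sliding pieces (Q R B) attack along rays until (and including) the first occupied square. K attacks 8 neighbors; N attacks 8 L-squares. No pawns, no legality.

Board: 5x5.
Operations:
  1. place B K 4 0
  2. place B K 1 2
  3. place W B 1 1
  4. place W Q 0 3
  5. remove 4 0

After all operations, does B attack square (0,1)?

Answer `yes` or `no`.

Answer: yes

Derivation:
Op 1: place BK@(4,0)
Op 2: place BK@(1,2)
Op 3: place WB@(1,1)
Op 4: place WQ@(0,3)
Op 5: remove (4,0)
Per-piece attacks for B:
  BK@(1,2): attacks (1,3) (1,1) (2,2) (0,2) (2,3) (2,1) (0,3) (0,1)
B attacks (0,1): yes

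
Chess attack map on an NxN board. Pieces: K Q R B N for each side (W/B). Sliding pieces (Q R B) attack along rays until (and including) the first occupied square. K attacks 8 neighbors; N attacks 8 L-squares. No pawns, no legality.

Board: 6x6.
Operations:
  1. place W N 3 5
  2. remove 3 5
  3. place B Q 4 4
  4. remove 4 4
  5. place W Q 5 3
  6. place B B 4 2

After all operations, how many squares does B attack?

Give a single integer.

Answer: 7

Derivation:
Op 1: place WN@(3,5)
Op 2: remove (3,5)
Op 3: place BQ@(4,4)
Op 4: remove (4,4)
Op 5: place WQ@(5,3)
Op 6: place BB@(4,2)
Per-piece attacks for B:
  BB@(4,2): attacks (5,3) (5,1) (3,3) (2,4) (1,5) (3,1) (2,0) [ray(1,1) blocked at (5,3)]
Union (7 distinct): (1,5) (2,0) (2,4) (3,1) (3,3) (5,1) (5,3)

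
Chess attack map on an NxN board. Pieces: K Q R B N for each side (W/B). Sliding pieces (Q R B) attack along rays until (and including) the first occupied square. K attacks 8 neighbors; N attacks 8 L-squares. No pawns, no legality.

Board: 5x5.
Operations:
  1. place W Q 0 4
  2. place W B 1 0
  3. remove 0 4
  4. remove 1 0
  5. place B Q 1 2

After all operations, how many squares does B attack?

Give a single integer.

Answer: 14

Derivation:
Op 1: place WQ@(0,4)
Op 2: place WB@(1,0)
Op 3: remove (0,4)
Op 4: remove (1,0)
Op 5: place BQ@(1,2)
Per-piece attacks for B:
  BQ@(1,2): attacks (1,3) (1,4) (1,1) (1,0) (2,2) (3,2) (4,2) (0,2) (2,3) (3,4) (2,1) (3,0) (0,3) (0,1)
Union (14 distinct): (0,1) (0,2) (0,3) (1,0) (1,1) (1,3) (1,4) (2,1) (2,2) (2,3) (3,0) (3,2) (3,4) (4,2)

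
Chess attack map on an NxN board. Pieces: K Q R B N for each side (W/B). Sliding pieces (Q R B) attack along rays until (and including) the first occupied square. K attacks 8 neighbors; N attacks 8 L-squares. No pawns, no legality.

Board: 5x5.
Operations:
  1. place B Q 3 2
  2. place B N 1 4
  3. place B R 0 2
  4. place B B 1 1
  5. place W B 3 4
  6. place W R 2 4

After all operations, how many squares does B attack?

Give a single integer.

Answer: 21

Derivation:
Op 1: place BQ@(3,2)
Op 2: place BN@(1,4)
Op 3: place BR@(0,2)
Op 4: place BB@(1,1)
Op 5: place WB@(3,4)
Op 6: place WR@(2,4)
Per-piece attacks for B:
  BR@(0,2): attacks (0,3) (0,4) (0,1) (0,0) (1,2) (2,2) (3,2) [ray(1,0) blocked at (3,2)]
  BB@(1,1): attacks (2,2) (3,3) (4,4) (2,0) (0,2) (0,0) [ray(-1,1) blocked at (0,2)]
  BN@(1,4): attacks (2,2) (3,3) (0,2)
  BQ@(3,2): attacks (3,3) (3,4) (3,1) (3,0) (4,2) (2,2) (1,2) (0,2) (4,3) (4,1) (2,3) (1,4) (2,1) (1,0) [ray(0,1) blocked at (3,4); ray(-1,0) blocked at (0,2); ray(-1,1) blocked at (1,4)]
Union (21 distinct): (0,0) (0,1) (0,2) (0,3) (0,4) (1,0) (1,2) (1,4) (2,0) (2,1) (2,2) (2,3) (3,0) (3,1) (3,2) (3,3) (3,4) (4,1) (4,2) (4,3) (4,4)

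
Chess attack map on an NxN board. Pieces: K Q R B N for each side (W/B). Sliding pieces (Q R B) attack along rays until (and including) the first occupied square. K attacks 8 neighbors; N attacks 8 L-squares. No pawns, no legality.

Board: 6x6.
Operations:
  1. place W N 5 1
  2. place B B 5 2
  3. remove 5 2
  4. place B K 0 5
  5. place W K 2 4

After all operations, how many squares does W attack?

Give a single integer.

Op 1: place WN@(5,1)
Op 2: place BB@(5,2)
Op 3: remove (5,2)
Op 4: place BK@(0,5)
Op 5: place WK@(2,4)
Per-piece attacks for W:
  WK@(2,4): attacks (2,5) (2,3) (3,4) (1,4) (3,5) (3,3) (1,5) (1,3)
  WN@(5,1): attacks (4,3) (3,2) (3,0)
Union (11 distinct): (1,3) (1,4) (1,5) (2,3) (2,5) (3,0) (3,2) (3,3) (3,4) (3,5) (4,3)

Answer: 11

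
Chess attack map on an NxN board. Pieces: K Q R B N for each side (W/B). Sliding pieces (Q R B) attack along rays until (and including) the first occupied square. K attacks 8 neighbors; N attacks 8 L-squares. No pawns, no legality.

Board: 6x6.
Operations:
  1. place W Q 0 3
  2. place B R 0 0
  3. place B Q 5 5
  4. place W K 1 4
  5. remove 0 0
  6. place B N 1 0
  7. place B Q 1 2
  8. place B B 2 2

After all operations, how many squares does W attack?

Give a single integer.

Op 1: place WQ@(0,3)
Op 2: place BR@(0,0)
Op 3: place BQ@(5,5)
Op 4: place WK@(1,4)
Op 5: remove (0,0)
Op 6: place BN@(1,0)
Op 7: place BQ@(1,2)
Op 8: place BB@(2,2)
Per-piece attacks for W:
  WQ@(0,3): attacks (0,4) (0,5) (0,2) (0,1) (0,0) (1,3) (2,3) (3,3) (4,3) (5,3) (1,4) (1,2) [ray(1,1) blocked at (1,4); ray(1,-1) blocked at (1,2)]
  WK@(1,4): attacks (1,5) (1,3) (2,4) (0,4) (2,5) (2,3) (0,5) (0,3)
Union (16 distinct): (0,0) (0,1) (0,2) (0,3) (0,4) (0,5) (1,2) (1,3) (1,4) (1,5) (2,3) (2,4) (2,5) (3,3) (4,3) (5,3)

Answer: 16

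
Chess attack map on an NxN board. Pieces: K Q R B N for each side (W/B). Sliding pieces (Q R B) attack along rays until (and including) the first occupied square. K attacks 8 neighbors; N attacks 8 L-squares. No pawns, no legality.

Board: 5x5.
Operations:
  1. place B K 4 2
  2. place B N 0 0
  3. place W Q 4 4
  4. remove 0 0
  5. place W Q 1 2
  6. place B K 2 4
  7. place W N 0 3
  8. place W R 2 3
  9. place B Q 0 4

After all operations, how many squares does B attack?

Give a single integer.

Op 1: place BK@(4,2)
Op 2: place BN@(0,0)
Op 3: place WQ@(4,4)
Op 4: remove (0,0)
Op 5: place WQ@(1,2)
Op 6: place BK@(2,4)
Op 7: place WN@(0,3)
Op 8: place WR@(2,3)
Op 9: place BQ@(0,4)
Per-piece attacks for B:
  BQ@(0,4): attacks (0,3) (1,4) (2,4) (1,3) (2,2) (3,1) (4,0) [ray(0,-1) blocked at (0,3); ray(1,0) blocked at (2,4)]
  BK@(2,4): attacks (2,3) (3,4) (1,4) (3,3) (1,3)
  BK@(4,2): attacks (4,3) (4,1) (3,2) (3,3) (3,1)
Union (13 distinct): (0,3) (1,3) (1,4) (2,2) (2,3) (2,4) (3,1) (3,2) (3,3) (3,4) (4,0) (4,1) (4,3)

Answer: 13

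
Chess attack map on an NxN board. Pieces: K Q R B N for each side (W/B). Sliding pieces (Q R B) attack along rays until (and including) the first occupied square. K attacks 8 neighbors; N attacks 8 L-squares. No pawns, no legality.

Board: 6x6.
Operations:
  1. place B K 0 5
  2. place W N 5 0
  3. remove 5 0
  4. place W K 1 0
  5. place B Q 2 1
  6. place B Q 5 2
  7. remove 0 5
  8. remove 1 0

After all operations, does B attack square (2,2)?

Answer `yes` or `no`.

Op 1: place BK@(0,5)
Op 2: place WN@(5,0)
Op 3: remove (5,0)
Op 4: place WK@(1,0)
Op 5: place BQ@(2,1)
Op 6: place BQ@(5,2)
Op 7: remove (0,5)
Op 8: remove (1,0)
Per-piece attacks for B:
  BQ@(2,1): attacks (2,2) (2,3) (2,4) (2,5) (2,0) (3,1) (4,1) (5,1) (1,1) (0,1) (3,2) (4,3) (5,4) (3,0) (1,2) (0,3) (1,0)
  BQ@(5,2): attacks (5,3) (5,4) (5,5) (5,1) (5,0) (4,2) (3,2) (2,2) (1,2) (0,2) (4,3) (3,4) (2,5) (4,1) (3,0)
B attacks (2,2): yes

Answer: yes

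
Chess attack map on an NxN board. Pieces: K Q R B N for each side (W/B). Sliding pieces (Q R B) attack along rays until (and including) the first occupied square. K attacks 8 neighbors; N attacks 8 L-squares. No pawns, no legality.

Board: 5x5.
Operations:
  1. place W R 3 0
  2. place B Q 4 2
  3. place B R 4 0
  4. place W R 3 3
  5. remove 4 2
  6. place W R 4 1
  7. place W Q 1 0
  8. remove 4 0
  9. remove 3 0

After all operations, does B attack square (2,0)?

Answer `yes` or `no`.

Answer: no

Derivation:
Op 1: place WR@(3,0)
Op 2: place BQ@(4,2)
Op 3: place BR@(4,0)
Op 4: place WR@(3,3)
Op 5: remove (4,2)
Op 6: place WR@(4,1)
Op 7: place WQ@(1,0)
Op 8: remove (4,0)
Op 9: remove (3,0)
Per-piece attacks for B:
B attacks (2,0): no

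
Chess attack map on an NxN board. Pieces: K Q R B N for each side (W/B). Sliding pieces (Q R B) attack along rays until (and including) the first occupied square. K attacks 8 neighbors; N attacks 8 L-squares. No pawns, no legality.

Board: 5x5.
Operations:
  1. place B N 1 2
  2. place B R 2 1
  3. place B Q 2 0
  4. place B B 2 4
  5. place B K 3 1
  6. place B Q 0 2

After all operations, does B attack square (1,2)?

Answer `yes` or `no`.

Op 1: place BN@(1,2)
Op 2: place BR@(2,1)
Op 3: place BQ@(2,0)
Op 4: place BB@(2,4)
Op 5: place BK@(3,1)
Op 6: place BQ@(0,2)
Per-piece attacks for B:
  BQ@(0,2): attacks (0,3) (0,4) (0,1) (0,0) (1,2) (1,3) (2,4) (1,1) (2,0) [ray(1,0) blocked at (1,2); ray(1,1) blocked at (2,4); ray(1,-1) blocked at (2,0)]
  BN@(1,2): attacks (2,4) (3,3) (0,4) (2,0) (3,1) (0,0)
  BQ@(2,0): attacks (2,1) (3,0) (4,0) (1,0) (0,0) (3,1) (1,1) (0,2) [ray(0,1) blocked at (2,1); ray(1,1) blocked at (3,1); ray(-1,1) blocked at (0,2)]
  BR@(2,1): attacks (2,2) (2,3) (2,4) (2,0) (3,1) (1,1) (0,1) [ray(0,1) blocked at (2,4); ray(0,-1) blocked at (2,0); ray(1,0) blocked at (3,1)]
  BB@(2,4): attacks (3,3) (4,2) (1,3) (0,2) [ray(-1,-1) blocked at (0,2)]
  BK@(3,1): attacks (3,2) (3,0) (4,1) (2,1) (4,2) (4,0) (2,2) (2,0)
B attacks (1,2): yes

Answer: yes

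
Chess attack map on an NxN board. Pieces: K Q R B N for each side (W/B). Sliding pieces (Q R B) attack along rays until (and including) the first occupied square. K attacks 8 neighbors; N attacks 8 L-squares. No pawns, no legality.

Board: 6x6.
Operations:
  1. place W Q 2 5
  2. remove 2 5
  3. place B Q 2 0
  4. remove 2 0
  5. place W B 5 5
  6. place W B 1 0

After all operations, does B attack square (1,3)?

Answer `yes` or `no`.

Op 1: place WQ@(2,5)
Op 2: remove (2,5)
Op 3: place BQ@(2,0)
Op 4: remove (2,0)
Op 5: place WB@(5,5)
Op 6: place WB@(1,0)
Per-piece attacks for B:
B attacks (1,3): no

Answer: no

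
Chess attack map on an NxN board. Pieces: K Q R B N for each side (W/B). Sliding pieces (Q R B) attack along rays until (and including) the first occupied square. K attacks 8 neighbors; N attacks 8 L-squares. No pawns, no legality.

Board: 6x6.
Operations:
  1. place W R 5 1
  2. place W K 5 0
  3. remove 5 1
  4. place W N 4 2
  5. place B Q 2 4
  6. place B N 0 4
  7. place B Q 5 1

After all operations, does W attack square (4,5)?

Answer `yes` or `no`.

Op 1: place WR@(5,1)
Op 2: place WK@(5,0)
Op 3: remove (5,1)
Op 4: place WN@(4,2)
Op 5: place BQ@(2,4)
Op 6: place BN@(0,4)
Op 7: place BQ@(5,1)
Per-piece attacks for W:
  WN@(4,2): attacks (5,4) (3,4) (2,3) (5,0) (3,0) (2,1)
  WK@(5,0): attacks (5,1) (4,0) (4,1)
W attacks (4,5): no

Answer: no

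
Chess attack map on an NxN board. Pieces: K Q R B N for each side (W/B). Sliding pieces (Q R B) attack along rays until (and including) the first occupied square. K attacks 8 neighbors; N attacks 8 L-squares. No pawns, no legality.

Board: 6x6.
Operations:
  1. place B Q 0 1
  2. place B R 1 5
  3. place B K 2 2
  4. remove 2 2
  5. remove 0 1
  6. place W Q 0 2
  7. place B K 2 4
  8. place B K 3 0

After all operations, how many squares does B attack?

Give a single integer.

Op 1: place BQ@(0,1)
Op 2: place BR@(1,5)
Op 3: place BK@(2,2)
Op 4: remove (2,2)
Op 5: remove (0,1)
Op 6: place WQ@(0,2)
Op 7: place BK@(2,4)
Op 8: place BK@(3,0)
Per-piece attacks for B:
  BR@(1,5): attacks (1,4) (1,3) (1,2) (1,1) (1,0) (2,5) (3,5) (4,5) (5,5) (0,5)
  BK@(2,4): attacks (2,5) (2,3) (3,4) (1,4) (3,5) (3,3) (1,5) (1,3)
  BK@(3,0): attacks (3,1) (4,0) (2,0) (4,1) (2,1)
Union (19 distinct): (0,5) (1,0) (1,1) (1,2) (1,3) (1,4) (1,5) (2,0) (2,1) (2,3) (2,5) (3,1) (3,3) (3,4) (3,5) (4,0) (4,1) (4,5) (5,5)

Answer: 19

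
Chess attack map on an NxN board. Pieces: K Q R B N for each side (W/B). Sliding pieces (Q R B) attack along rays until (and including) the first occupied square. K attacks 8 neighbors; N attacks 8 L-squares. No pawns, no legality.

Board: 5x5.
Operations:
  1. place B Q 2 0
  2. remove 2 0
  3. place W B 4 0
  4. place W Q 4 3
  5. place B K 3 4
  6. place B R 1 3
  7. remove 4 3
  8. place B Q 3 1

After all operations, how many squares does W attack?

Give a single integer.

Op 1: place BQ@(2,0)
Op 2: remove (2,0)
Op 3: place WB@(4,0)
Op 4: place WQ@(4,3)
Op 5: place BK@(3,4)
Op 6: place BR@(1,3)
Op 7: remove (4,3)
Op 8: place BQ@(3,1)
Per-piece attacks for W:
  WB@(4,0): attacks (3,1) [ray(-1,1) blocked at (3,1)]
Union (1 distinct): (3,1)

Answer: 1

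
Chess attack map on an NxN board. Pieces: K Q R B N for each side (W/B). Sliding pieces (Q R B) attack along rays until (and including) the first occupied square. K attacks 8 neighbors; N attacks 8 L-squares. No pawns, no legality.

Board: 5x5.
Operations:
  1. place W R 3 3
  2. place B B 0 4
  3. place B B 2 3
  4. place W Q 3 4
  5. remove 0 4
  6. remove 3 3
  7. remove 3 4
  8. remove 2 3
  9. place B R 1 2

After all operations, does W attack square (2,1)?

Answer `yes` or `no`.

Answer: no

Derivation:
Op 1: place WR@(3,3)
Op 2: place BB@(0,4)
Op 3: place BB@(2,3)
Op 4: place WQ@(3,4)
Op 5: remove (0,4)
Op 6: remove (3,3)
Op 7: remove (3,4)
Op 8: remove (2,3)
Op 9: place BR@(1,2)
Per-piece attacks for W:
W attacks (2,1): no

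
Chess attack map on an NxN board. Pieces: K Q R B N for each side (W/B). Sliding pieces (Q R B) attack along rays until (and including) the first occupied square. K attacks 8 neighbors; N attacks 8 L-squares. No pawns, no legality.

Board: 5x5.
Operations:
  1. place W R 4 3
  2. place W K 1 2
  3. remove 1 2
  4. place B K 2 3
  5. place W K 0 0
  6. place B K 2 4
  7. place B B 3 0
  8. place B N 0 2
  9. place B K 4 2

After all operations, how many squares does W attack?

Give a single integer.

Op 1: place WR@(4,3)
Op 2: place WK@(1,2)
Op 3: remove (1,2)
Op 4: place BK@(2,3)
Op 5: place WK@(0,0)
Op 6: place BK@(2,4)
Op 7: place BB@(3,0)
Op 8: place BN@(0,2)
Op 9: place BK@(4,2)
Per-piece attacks for W:
  WK@(0,0): attacks (0,1) (1,0) (1,1)
  WR@(4,3): attacks (4,4) (4,2) (3,3) (2,3) [ray(0,-1) blocked at (4,2); ray(-1,0) blocked at (2,3)]
Union (7 distinct): (0,1) (1,0) (1,1) (2,3) (3,3) (4,2) (4,4)

Answer: 7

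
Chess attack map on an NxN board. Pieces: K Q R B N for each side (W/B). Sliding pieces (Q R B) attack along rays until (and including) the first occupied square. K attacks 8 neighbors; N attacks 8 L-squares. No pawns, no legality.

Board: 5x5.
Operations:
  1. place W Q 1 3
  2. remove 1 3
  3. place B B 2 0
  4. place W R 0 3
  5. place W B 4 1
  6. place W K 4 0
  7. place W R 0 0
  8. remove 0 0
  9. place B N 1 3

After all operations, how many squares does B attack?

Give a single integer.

Op 1: place WQ@(1,3)
Op 2: remove (1,3)
Op 3: place BB@(2,0)
Op 4: place WR@(0,3)
Op 5: place WB@(4,1)
Op 6: place WK@(4,0)
Op 7: place WR@(0,0)
Op 8: remove (0,0)
Op 9: place BN@(1,3)
Per-piece attacks for B:
  BN@(1,3): attacks (3,4) (2,1) (3,2) (0,1)
  BB@(2,0): attacks (3,1) (4,2) (1,1) (0,2)
Union (8 distinct): (0,1) (0,2) (1,1) (2,1) (3,1) (3,2) (3,4) (4,2)

Answer: 8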